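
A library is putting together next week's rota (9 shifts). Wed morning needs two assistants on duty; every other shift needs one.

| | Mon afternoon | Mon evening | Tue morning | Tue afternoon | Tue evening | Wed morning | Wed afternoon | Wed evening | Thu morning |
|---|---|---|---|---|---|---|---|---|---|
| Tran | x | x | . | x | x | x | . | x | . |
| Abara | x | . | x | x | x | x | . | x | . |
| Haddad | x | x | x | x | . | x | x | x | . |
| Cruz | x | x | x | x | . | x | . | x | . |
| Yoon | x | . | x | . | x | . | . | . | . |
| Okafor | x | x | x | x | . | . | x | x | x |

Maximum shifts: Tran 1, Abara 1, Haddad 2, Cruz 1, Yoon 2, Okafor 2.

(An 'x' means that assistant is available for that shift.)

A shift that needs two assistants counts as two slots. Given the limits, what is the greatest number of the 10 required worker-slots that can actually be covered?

Total capacity across all assistants is 1+1+2+1+2+2 = 9, and 10 slots are needed, so at most 9 can be filled.
An assignment achieving 9: Mon afternoon→Yoon, Mon evening→Haddad, Tue morning→Yoon, Tue afternoon→Okafor, Tue evening→Tran, Wed morning→Abara+Cruz, Wed afternoon→Haddad, Thu morning→Okafor.
Loads: Tran 1/1, Abara 1/1, Haddad 2/2, Cruz 1/1, Yoon 2/2, Okafor 2/2.

9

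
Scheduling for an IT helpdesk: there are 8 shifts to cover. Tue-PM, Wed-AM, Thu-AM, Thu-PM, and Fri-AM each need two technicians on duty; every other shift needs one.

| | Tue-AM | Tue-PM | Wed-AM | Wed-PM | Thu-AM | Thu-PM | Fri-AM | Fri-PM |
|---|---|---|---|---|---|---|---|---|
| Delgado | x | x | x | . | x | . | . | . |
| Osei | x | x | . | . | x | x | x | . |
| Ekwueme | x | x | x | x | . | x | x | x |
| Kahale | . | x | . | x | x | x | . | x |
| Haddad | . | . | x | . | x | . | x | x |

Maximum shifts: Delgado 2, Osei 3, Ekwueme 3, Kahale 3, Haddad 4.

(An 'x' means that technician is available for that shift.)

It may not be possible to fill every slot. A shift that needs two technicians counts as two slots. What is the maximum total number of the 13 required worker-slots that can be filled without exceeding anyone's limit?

13

Total capacity across all technicians is 2+3+3+3+4 = 15, and 13 slots are needed, so at most 13 can be filled.
An assignment achieving 13: Tue-AM→Delgado, Tue-PM→Osei+Kahale, Wed-AM→Delgado+Ekwueme, Wed-PM→Ekwueme, Thu-AM→Kahale+Haddad, Thu-PM→Osei+Ekwueme, Fri-AM→Osei+Haddad, Fri-PM→Kahale.
Loads: Delgado 2/2, Osei 3/3, Ekwueme 3/3, Kahale 3/3, Haddad 2/4.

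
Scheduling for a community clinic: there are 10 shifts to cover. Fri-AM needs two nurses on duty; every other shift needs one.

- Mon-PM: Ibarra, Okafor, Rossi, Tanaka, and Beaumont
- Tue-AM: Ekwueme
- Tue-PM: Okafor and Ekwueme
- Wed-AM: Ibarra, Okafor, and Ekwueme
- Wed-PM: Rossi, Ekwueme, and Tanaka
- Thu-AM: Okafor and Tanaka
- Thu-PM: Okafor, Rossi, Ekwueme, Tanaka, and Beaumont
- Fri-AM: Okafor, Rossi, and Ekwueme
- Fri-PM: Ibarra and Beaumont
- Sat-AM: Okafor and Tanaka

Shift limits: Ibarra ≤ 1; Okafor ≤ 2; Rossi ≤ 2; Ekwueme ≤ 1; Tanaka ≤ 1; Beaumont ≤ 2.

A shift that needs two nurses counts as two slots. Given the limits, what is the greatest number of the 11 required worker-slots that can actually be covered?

Total capacity across all nurses is 1+2+2+1+1+2 = 9, and 11 slots are needed, so at most 9 can be filled.
An assignment achieving 9: Mon-PM→Beaumont, Tue-AM→Ekwueme, Tue-PM→Okafor, Wed-PM→Rossi, Thu-AM→Okafor, Thu-PM→Beaumont, Fri-AM→Rossi, Fri-PM→Ibarra, Sat-AM→Tanaka.
Loads: Ibarra 1/1, Okafor 2/2, Rossi 2/2, Ekwueme 1/1, Tanaka 1/1, Beaumont 2/2.

9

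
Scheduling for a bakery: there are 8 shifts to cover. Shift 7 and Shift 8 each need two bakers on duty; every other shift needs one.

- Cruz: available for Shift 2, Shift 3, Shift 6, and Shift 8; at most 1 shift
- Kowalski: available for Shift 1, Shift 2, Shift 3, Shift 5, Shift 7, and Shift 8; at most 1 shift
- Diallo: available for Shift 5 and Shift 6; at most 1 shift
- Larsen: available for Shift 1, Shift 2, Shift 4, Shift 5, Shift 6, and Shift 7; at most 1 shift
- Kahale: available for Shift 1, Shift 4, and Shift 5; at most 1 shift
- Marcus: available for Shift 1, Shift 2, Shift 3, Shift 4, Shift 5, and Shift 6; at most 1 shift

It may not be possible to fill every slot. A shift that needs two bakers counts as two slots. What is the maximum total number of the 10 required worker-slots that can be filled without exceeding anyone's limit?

Total capacity across all bakers is 1+1+1+1+1+1 = 6, and 10 slots are needed, so at most 6 can be filled.
An assignment achieving 6: Shift 3→Marcus, Shift 4→Kahale, Shift 6→Diallo, Shift 7→Kowalski+Larsen, Shift 8→Cruz.
Loads: Cruz 1/1, Kowalski 1/1, Diallo 1/1, Larsen 1/1, Kahale 1/1, Marcus 1/1.

6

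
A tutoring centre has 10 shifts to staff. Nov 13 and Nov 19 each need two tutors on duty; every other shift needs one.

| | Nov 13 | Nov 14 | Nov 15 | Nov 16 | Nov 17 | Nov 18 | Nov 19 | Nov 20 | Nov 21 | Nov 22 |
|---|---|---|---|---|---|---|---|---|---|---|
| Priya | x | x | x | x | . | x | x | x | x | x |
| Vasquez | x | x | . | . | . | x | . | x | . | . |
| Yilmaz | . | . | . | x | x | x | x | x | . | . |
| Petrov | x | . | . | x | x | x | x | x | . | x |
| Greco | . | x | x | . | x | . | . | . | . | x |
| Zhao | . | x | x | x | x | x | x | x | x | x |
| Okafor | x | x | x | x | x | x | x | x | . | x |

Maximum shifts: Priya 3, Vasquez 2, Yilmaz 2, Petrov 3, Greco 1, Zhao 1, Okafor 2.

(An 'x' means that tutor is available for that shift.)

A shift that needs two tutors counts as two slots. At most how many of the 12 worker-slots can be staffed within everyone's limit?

12

Total capacity across all tutors is 3+2+2+3+1+1+2 = 14, and 12 slots are needed, so at most 12 can be filled.
An assignment achieving 12: Nov 13→Priya+Vasquez, Nov 14→Vasquez, Nov 15→Priya, Nov 16→Yilmaz, Nov 17→Yilmaz, Nov 18→Petrov, Nov 19→Petrov+Zhao, Nov 20→Okafor, Nov 21→Priya, Nov 22→Petrov.
Loads: Priya 3/3, Vasquez 2/2, Yilmaz 2/2, Petrov 3/3, Greco 0/1, Zhao 1/1, Okafor 1/2.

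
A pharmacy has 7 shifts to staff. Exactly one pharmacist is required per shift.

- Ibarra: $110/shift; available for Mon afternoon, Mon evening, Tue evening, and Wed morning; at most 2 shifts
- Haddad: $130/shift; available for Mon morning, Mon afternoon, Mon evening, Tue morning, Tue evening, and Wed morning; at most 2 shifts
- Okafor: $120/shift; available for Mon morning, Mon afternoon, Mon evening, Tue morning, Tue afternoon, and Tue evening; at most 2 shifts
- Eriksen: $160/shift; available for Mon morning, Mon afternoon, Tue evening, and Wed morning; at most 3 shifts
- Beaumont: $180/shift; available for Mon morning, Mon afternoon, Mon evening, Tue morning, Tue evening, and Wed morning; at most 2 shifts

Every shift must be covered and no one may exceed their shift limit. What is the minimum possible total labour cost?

$880

Tue afternoon can only be covered by Okafor, so that assignment is forced.
Picking the cheapest available pharmacist for each shift independently would cost $800, but that ignores the shift limits.
An optimal schedule: Mon morning→Haddad, Mon afternoon→Okafor, Mon evening→Ibarra, Tue morning→Haddad, Tue afternoon→Okafor, Tue evening→Eriksen, Wed morning→Ibarra.
Total: 130 + 120 + 110 + 130 + 120 + 160 + 110 = $880.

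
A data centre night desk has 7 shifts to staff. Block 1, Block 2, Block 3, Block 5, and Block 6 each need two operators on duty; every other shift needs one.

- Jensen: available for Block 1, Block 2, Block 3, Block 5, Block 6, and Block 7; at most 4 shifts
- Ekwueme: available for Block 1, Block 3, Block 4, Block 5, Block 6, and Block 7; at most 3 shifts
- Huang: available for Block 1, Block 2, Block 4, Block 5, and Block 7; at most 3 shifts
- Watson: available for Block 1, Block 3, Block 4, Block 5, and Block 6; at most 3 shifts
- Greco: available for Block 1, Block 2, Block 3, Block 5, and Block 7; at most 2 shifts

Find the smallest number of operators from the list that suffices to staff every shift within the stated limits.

12 slots to fill and no one can take more than 4, so at least ⌈12/4⌉ = 3 operators are needed.
Any 3 operators together have capacity at most 4+3+3 = 10 < 12 slots, so 3 can never suffice.
Jensen, Ekwueme, Huang, and Watson alone can cover everything: Block 1→Huang+Watson, Block 2→Jensen+Huang, Block 3→Jensen+Ekwueme, Block 4→Ekwueme, Block 5→Huang+Watson, Block 6→Jensen+Ekwueme, Block 7→Jensen.

4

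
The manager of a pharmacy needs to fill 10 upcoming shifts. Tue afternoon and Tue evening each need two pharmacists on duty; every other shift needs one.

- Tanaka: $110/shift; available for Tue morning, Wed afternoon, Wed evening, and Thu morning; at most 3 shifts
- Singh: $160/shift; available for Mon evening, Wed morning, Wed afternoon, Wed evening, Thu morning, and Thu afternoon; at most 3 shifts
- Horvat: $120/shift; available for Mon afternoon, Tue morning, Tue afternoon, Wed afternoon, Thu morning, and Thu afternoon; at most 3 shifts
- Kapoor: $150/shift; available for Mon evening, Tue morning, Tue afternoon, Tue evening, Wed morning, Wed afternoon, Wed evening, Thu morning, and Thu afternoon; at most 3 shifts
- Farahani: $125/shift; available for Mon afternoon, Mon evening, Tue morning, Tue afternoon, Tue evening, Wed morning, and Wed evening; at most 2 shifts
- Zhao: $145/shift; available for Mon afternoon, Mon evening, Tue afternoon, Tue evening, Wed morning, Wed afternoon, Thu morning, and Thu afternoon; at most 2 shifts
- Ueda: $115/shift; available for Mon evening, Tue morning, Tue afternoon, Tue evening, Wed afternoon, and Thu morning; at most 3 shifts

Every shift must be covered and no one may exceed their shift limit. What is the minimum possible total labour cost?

$1430

Picking the cheapest available pharmacist for each shift independently would cost $1395, but that ignores the shift limits.
An optimal schedule: Mon afternoon→Horvat, Mon evening→Ueda, Tue morning→Tanaka, Tue afternoon→Horvat+Zhao, Tue evening→Ueda+Farahani, Wed morning→Farahani, Wed afternoon→Tanaka, Wed evening→Tanaka, Thu morning→Ueda, Thu afternoon→Horvat.
Total: 120 + 115 + 110 + 120 + 145 + 115 + 125 + 125 + 110 + 110 + 115 + 120 = $1430.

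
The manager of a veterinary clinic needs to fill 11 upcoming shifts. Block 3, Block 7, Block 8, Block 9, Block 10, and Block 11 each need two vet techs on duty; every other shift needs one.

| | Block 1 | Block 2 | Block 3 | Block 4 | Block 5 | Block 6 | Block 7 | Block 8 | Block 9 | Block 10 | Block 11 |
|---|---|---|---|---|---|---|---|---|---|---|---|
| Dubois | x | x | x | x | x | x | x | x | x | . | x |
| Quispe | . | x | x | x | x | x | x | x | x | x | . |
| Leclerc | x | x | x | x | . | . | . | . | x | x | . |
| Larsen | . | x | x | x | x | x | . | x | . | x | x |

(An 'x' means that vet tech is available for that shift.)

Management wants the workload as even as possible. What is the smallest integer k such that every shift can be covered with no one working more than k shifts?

With 4 vet techs and 17 worker-slots to fill, someone must work at least ⌈17/4⌉ = 5 shifts, so k ≥ 5.
k = 5 works: Block 1→Dubois, Block 2→Quispe, Block 3→Leclerc+Larsen, Block 4→Leclerc, Block 5→Dubois, Block 6→Dubois, Block 7→Dubois+Quispe, Block 8→Quispe+Larsen, Block 9→Quispe+Leclerc, Block 10→Quispe+Leclerc, Block 11→Dubois+Larsen.
Loads: Dubois 5, Quispe 5, Leclerc 4, Larsen 3 — all ≤ 5.

5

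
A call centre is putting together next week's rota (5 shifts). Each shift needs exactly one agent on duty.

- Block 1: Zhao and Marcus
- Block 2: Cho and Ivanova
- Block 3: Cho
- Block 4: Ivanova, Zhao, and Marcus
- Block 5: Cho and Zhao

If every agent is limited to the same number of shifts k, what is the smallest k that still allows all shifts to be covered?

With 4 agents and 5 worker-slots to fill, someone must work at least ⌈5/4⌉ = 2 shifts, so k ≥ 2.
k = 2 works: Block 1→Zhao, Block 2→Cho, Block 3→Cho, Block 4→Ivanova, Block 5→Zhao.
Loads: Cho 2, Ivanova 1, Zhao 2, Marcus 0 — all ≤ 2.

2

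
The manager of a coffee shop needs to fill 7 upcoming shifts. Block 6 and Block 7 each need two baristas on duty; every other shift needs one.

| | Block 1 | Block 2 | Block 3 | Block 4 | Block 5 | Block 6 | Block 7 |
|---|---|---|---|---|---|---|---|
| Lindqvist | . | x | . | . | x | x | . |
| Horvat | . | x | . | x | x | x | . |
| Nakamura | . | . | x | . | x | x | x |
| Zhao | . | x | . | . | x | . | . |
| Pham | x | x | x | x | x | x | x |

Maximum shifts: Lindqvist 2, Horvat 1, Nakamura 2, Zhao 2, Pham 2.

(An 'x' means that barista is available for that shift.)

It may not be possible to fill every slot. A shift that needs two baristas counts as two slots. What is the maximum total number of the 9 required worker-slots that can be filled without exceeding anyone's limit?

Total capacity across all baristas is 2+1+2+2+2 = 9, and 9 slots are needed, so at most 9 can be filled.
An assignment achieving 8: Block 1→Pham, Block 2→Lindqvist, Block 3→Nakamura, Block 4→Horvat, Block 5→Zhao, Block 6→Lindqvist, Block 7→Nakamura+Pham.
Loads: Lindqvist 2/2, Horvat 1/1, Nakamura 2/2, Zhao 1/2, Pham 2/2.

8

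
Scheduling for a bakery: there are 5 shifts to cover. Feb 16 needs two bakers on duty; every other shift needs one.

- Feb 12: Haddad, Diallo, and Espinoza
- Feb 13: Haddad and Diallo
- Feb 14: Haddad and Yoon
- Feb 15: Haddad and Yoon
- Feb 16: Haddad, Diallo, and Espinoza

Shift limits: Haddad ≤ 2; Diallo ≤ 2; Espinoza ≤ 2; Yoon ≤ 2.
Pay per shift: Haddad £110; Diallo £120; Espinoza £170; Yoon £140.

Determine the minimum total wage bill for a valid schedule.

£740

Picking the cheapest available baker for each shift independently would cost £670, but that ignores the shift limits.
An optimal schedule: Feb 12→Diallo, Feb 13→Haddad, Feb 14→Yoon, Feb 15→Yoon, Feb 16→Haddad+Diallo.
Total: 120 + 110 + 140 + 140 + 110 + 120 = £740.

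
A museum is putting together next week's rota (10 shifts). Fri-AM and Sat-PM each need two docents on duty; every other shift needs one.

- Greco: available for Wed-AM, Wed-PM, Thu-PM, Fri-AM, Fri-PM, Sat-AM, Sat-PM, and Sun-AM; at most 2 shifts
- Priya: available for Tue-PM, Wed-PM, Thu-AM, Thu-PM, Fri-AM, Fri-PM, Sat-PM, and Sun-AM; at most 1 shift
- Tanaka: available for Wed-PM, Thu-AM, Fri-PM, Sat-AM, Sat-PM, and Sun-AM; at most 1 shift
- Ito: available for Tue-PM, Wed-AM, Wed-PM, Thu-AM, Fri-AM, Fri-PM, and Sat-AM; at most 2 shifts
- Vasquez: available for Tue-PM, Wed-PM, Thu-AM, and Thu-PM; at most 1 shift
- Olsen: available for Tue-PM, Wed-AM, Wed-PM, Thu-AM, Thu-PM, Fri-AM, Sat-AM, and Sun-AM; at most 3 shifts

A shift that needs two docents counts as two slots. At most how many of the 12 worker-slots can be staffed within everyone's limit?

10

Total capacity across all docents is 2+1+1+2+1+3 = 10, and 12 slots are needed, so at most 10 can be filled.
An assignment achieving 10: Tue-PM→Ito, Wed-AM→Greco, Thu-PM→Vasquez, Fri-AM→Ito+Olsen, Fri-PM→Tanaka, Sat-AM→Olsen, Sat-PM→Greco+Priya, Sun-AM→Olsen.
Loads: Greco 2/2, Priya 1/1, Tanaka 1/1, Ito 2/2, Vasquez 1/1, Olsen 3/3.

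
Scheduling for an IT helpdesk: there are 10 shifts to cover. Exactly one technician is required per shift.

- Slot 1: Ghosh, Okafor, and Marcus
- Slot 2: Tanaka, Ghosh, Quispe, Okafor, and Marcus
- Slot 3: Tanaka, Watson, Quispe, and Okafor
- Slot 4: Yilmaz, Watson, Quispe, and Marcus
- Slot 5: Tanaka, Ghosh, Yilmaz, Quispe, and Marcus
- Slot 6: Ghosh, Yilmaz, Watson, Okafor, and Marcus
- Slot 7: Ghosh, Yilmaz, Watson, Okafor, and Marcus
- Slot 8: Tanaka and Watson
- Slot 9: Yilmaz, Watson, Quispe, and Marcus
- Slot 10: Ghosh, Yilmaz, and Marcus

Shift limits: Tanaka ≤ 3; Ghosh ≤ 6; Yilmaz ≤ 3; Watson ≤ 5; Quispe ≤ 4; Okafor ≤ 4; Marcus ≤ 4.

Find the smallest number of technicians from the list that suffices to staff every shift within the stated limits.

10 slots to fill and no one can take more than 6, so at least ⌈10/6⌉ = 2 technicians are needed.
Ghosh and Watson alone can cover everything: Slot 1→Ghosh, Slot 2→Ghosh, Slot 3→Watson, Slot 4→Watson, Slot 5→Ghosh, Slot 6→Ghosh, Slot 7→Ghosh, Slot 8→Watson, Slot 9→Watson, Slot 10→Ghosh.

2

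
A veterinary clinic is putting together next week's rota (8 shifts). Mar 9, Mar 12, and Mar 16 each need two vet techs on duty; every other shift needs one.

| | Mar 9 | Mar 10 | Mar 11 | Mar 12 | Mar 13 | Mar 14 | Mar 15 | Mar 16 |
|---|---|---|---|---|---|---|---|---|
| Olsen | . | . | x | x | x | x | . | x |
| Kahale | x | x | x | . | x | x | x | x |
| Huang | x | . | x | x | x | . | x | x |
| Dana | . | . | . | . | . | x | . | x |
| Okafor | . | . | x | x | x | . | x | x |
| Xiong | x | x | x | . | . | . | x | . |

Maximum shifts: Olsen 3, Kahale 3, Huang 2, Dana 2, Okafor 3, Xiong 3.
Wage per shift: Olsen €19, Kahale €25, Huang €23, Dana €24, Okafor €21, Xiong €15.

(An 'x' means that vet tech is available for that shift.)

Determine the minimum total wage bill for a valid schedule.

Picking the cheapest available vet tech for each shift independently would cost €201, but that ignores the shift limits.
An optimal schedule: Mar 9→Xiong+Huang, Mar 10→Xiong, Mar 11→Okafor, Mar 12→Olsen+Okafor, Mar 13→Olsen, Mar 14→Olsen, Mar 15→Xiong, Mar 16→Okafor+Huang.
Total: 15 + 23 + 15 + 21 + 19 + 21 + 19 + 19 + 15 + 21 + 23 = €211.

€211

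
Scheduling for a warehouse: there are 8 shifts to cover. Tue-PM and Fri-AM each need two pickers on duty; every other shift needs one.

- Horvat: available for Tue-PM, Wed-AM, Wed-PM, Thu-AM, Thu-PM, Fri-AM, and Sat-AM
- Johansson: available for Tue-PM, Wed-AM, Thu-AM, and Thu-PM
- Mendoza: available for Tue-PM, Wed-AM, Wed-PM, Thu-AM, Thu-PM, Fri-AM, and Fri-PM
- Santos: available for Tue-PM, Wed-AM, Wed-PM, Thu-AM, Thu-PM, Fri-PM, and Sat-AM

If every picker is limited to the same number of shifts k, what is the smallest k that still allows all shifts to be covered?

3

With 4 pickers and 10 worker-slots to fill, someone must work at least ⌈10/4⌉ = 3 shifts, so k ≥ 3.
k = 3 works: Tue-PM→Mendoza+Santos, Wed-AM→Johansson, Wed-PM→Horvat, Thu-AM→Johansson, Thu-PM→Johansson, Fri-AM→Horvat+Mendoza, Fri-PM→Mendoza, Sat-AM→Horvat.
Loads: Horvat 3, Johansson 3, Mendoza 3, Santos 1 — all ≤ 3.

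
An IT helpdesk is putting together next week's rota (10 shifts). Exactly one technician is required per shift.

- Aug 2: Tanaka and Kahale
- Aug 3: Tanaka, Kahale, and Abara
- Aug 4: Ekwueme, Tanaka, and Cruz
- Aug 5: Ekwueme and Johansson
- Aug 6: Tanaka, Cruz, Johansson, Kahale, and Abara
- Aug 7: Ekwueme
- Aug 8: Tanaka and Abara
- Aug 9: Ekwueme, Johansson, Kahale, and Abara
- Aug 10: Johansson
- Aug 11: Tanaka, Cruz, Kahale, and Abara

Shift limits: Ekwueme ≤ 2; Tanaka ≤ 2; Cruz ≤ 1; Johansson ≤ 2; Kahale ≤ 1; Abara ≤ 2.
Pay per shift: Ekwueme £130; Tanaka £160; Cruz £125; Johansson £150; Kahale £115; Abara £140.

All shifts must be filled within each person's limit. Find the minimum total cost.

£1400

Aug 7 can only be covered by Ekwueme, so that assignment is forced.
Aug 10 can only be covered by Johansson, so that assignment is forced.
Picking the cheapest available technician for each shift independently would cost £1250, but that ignores the shift limits.
An optimal schedule: Aug 2→Tanaka, Aug 3→Kahale, Aug 4→Cruz, Aug 5→Ekwueme, Aug 6→Abara, Aug 7→Ekwueme, Aug 8→Tanaka, Aug 9→Johansson, Aug 10→Johansson, Aug 11→Abara.
Total: 160 + 115 + 125 + 130 + 140 + 130 + 160 + 150 + 150 + 140 = £1400.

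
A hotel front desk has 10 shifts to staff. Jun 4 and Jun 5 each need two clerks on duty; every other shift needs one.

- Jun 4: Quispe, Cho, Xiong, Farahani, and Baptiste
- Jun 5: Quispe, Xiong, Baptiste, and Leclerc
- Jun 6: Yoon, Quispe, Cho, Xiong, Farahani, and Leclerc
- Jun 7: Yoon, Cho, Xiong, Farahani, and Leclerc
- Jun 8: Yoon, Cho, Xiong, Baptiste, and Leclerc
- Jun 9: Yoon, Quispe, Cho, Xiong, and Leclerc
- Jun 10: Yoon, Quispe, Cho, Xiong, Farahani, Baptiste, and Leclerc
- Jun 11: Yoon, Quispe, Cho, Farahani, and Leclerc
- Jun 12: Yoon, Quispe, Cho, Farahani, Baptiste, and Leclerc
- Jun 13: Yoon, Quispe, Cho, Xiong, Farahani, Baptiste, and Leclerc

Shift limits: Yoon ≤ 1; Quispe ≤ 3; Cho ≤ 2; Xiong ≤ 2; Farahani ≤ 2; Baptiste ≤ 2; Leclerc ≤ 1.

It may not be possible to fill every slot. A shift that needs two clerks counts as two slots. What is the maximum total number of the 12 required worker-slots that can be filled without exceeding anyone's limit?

12

Total capacity across all clerks is 1+3+2+2+2+2+1 = 13, and 12 slots are needed, so at most 12 can be filled.
An assignment achieving 12: Jun 4→Quispe+Cho, Jun 5→Quispe+Xiong, Jun 6→Xiong, Jun 7→Yoon, Jun 8→Cho, Jun 9→Quispe, Jun 10→Baptiste, Jun 11→Farahani, Jun 12→Farahani, Jun 13→Baptiste.
Loads: Yoon 1/1, Quispe 3/3, Cho 2/2, Xiong 2/2, Farahani 2/2, Baptiste 2/2, Leclerc 0/1.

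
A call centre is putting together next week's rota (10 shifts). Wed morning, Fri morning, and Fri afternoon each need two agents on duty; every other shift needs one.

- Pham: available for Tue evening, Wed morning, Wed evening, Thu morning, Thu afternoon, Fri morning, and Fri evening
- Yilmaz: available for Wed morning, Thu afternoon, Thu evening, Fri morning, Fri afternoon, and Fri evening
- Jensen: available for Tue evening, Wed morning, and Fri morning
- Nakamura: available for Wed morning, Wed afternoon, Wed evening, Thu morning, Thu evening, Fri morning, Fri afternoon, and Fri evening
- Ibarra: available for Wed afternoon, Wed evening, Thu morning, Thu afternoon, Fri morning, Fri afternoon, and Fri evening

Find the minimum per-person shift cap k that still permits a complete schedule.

With 5 agents and 13 worker-slots to fill, someone must work at least ⌈13/5⌉ = 3 shifts, so k ≥ 3.
k = 3 works: Tue evening→Pham, Wed morning→Jensen+Nakamura, Wed afternoon→Nakamura, Wed evening→Pham, Thu morning→Pham, Thu afternoon→Yilmaz, Thu evening→Yilmaz, Fri morning→Jensen+Ibarra, Fri afternoon→Yilmaz+Nakamura, Fri evening→Ibarra.
Loads: Pham 3, Yilmaz 3, Jensen 2, Nakamura 3, Ibarra 2 — all ≤ 3.

3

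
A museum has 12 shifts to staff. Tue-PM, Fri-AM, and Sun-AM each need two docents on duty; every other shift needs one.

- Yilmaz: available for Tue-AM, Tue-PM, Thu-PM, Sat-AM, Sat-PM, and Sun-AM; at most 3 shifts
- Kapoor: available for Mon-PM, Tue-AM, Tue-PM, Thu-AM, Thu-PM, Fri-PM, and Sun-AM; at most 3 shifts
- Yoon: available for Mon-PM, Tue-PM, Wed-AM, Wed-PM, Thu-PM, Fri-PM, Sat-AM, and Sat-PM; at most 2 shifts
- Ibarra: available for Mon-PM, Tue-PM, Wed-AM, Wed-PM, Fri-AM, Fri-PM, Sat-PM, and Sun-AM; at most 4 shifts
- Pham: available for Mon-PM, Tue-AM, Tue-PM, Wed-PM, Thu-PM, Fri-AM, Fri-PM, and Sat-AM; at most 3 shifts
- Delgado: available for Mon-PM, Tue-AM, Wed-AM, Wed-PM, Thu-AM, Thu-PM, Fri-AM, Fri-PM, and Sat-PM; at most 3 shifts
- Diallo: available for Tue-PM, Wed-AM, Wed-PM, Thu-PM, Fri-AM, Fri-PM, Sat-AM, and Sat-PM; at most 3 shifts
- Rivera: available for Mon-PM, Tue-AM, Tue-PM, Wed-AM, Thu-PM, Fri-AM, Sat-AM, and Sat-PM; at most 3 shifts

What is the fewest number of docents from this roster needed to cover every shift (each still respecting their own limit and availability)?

5

15 slots to fill and no one can take more than 4, so at least ⌈15/4⌉ = 4 docents are needed.
Any 4 docents together have capacity at most 4+3+3+3 = 13 < 15 slots, so 4 can never suffice.
Yilmaz, Kapoor, Yoon, Ibarra, and Pham alone can cover everything: Mon-PM→Kapoor, Tue-AM→Yilmaz, Tue-PM→Ibarra+Pham, Wed-AM→Yoon, Wed-PM→Yoon, Thu-AM→Kapoor, Thu-PM→Pham, Fri-AM→Ibarra+Pham, Fri-PM→Ibarra, Sat-AM→Yilmaz, Sat-PM→Yilmaz, Sun-AM→Kapoor+Ibarra.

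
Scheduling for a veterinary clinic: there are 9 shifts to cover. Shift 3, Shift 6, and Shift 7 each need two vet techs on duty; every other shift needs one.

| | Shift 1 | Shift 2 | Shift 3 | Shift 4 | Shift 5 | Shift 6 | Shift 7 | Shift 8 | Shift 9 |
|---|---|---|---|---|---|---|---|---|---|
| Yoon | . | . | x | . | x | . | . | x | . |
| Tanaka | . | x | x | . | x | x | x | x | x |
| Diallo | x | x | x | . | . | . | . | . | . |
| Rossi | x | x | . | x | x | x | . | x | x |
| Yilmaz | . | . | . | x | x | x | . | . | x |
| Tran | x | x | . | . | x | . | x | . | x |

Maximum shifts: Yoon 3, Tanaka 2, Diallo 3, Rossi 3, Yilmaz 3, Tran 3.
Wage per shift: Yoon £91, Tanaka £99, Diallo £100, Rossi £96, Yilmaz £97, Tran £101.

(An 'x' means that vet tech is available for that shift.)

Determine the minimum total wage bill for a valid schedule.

£1151

Shift 7 can only be covered by Tanaka and Tran, so that assignment is forced.
Picking the cheapest available vet tech for each shift independently would cost £1149, but that ignores the shift limits.
An optimal schedule: Shift 1→Rossi, Shift 2→Rossi, Shift 3→Yoon+Tanaka, Shift 4→Yilmaz, Shift 5→Yoon, Shift 6→Rossi+Yilmaz, Shift 7→Tanaka+Tran, Shift 8→Yoon, Shift 9→Yilmaz.
Total: 96 + 96 + 91 + 99 + 97 + 91 + 96 + 97 + 99 + 101 + 91 + 97 = £1151.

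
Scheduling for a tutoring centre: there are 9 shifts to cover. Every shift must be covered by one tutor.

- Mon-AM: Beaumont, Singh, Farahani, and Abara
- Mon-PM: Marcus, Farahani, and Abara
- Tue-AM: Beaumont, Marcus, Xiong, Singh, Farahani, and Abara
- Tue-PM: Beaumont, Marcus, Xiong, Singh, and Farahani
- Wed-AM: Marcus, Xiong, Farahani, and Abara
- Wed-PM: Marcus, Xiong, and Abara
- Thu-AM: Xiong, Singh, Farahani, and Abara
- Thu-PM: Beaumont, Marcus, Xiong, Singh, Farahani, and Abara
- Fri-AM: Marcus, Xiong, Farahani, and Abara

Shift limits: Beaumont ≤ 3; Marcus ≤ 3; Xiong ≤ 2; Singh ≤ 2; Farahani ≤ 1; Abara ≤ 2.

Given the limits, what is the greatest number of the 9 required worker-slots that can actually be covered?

9

Total capacity across all tutors is 3+3+2+2+1+2 = 13, and 9 slots are needed, so at most 9 can be filled.
An assignment achieving 9: Mon-AM→Beaumont, Mon-PM→Marcus, Tue-AM→Beaumont, Tue-PM→Beaumont, Wed-AM→Marcus, Wed-PM→Marcus, Thu-AM→Xiong, Thu-PM→Singh, Fri-AM→Xiong.
Loads: Beaumont 3/3, Marcus 3/3, Xiong 2/2, Singh 1/2, Farahani 0/1, Abara 0/2.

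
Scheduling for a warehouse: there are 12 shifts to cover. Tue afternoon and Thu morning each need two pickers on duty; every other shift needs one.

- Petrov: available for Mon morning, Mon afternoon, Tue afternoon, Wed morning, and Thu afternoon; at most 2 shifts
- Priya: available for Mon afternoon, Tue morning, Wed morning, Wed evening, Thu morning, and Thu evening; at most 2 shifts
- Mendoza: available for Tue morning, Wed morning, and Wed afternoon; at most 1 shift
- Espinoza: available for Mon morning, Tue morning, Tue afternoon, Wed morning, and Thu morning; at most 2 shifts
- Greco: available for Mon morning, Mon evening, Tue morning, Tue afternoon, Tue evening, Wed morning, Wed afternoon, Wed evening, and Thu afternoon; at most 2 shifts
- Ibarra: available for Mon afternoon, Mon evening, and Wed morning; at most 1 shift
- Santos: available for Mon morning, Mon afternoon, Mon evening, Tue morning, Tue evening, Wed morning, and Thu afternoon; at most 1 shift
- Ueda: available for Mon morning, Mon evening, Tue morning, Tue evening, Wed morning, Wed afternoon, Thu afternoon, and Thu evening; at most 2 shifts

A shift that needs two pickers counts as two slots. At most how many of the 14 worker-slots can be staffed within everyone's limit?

Total capacity across all pickers is 2+2+1+2+2+1+1+2 = 13, and 14 slots are needed, so at most 13 can be filled.
An assignment achieving 13: Mon morning→Ueda, Mon afternoon→Petrov, Mon evening→Greco, Tue afternoon→Petrov+Espinoza, Tue evening→Greco, Wed morning→Ibarra, Wed afternoon→Mendoza, Wed evening→Priya, Thu morning→Priya+Espinoza, Thu afternoon→Santos, Thu evening→Ueda.
Loads: Petrov 2/2, Priya 2/2, Mendoza 1/1, Espinoza 2/2, Greco 2/2, Ibarra 1/1, Santos 1/1, Ueda 2/2.

13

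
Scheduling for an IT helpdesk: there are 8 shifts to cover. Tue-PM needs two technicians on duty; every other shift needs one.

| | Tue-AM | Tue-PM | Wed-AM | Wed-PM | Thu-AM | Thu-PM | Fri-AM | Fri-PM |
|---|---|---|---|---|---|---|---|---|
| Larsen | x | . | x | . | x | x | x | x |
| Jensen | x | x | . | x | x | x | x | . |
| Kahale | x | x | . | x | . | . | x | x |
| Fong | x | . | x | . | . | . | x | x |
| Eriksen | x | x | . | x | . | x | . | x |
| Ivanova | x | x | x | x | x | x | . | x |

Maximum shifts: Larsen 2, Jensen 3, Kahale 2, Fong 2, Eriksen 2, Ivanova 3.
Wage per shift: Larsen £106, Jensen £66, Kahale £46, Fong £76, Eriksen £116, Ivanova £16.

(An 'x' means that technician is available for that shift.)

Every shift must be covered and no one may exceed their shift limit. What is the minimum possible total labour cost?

Picking the cheapest available technician for each shift independently would cost £204, but that ignores the shift limits.
An optimal schedule: Tue-AM→Jensen, Tue-PM→Kahale+Jensen, Wed-AM→Ivanova, Wed-PM→Ivanova, Thu-AM→Ivanova, Thu-PM→Jensen, Fri-AM→Kahale, Fri-PM→Fong.
Total: 66 + 46 + 66 + 16 + 16 + 16 + 66 + 46 + 76 = £414.

£414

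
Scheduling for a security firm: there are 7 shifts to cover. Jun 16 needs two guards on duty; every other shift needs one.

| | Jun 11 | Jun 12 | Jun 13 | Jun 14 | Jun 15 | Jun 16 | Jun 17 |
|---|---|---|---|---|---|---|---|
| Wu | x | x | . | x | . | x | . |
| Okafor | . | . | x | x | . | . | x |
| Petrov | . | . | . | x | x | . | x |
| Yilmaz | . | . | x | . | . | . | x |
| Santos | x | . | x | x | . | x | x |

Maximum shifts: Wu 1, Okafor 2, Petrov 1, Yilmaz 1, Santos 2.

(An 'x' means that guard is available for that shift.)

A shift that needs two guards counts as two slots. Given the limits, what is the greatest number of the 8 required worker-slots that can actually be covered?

Total capacity across all guards is 1+2+1+1+2 = 7, and 8 slots are needed, so at most 7 can be filled.
An assignment achieving 7: Jun 11→Santos, Jun 12→Wu, Jun 13→Okafor, Jun 14→Okafor, Jun 15→Petrov, Jun 16→Santos, Jun 17→Yilmaz.
Loads: Wu 1/1, Okafor 2/2, Petrov 1/1, Yilmaz 1/1, Santos 2/2.

7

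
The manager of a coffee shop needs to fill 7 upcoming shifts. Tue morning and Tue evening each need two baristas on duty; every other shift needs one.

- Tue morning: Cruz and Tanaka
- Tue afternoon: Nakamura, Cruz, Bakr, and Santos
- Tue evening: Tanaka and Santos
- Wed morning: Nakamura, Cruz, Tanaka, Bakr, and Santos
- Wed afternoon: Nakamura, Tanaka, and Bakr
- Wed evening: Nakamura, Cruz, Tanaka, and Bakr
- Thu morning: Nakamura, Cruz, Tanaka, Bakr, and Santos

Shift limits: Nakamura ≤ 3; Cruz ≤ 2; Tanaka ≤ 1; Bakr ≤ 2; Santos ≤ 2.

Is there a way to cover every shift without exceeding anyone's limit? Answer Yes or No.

No

Total capacity is 10 and 9 slots are needed, so capacity alone doesn't rule it out.
Shifts {Tue morning, Tue evening} need 4 worker-slots in total, but the baristas available for any of those shifts (Cruz, Tanaka, and Santos) can supply at most 3 among them. So no valid schedule exists.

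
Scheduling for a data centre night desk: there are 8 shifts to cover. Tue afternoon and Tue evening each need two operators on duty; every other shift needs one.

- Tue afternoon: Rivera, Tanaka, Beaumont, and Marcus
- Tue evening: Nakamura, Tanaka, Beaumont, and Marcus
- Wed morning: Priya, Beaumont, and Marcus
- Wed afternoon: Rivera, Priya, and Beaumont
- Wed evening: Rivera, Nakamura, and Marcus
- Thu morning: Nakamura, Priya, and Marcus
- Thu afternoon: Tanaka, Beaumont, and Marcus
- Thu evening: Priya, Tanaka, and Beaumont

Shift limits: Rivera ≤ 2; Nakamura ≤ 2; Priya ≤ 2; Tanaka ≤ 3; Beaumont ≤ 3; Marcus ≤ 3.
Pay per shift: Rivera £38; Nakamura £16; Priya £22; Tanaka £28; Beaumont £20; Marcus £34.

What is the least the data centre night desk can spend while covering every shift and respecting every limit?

£220

Picking the cheapest available operator for each shift independently would cost £196, but that ignores the shift limits.
An optimal schedule: Tue afternoon→Beaumont+Tanaka, Tue evening→Nakamura+Tanaka, Wed morning→Beaumont, Wed afternoon→Beaumont, Wed evening→Nakamura, Thu morning→Priya, Thu afternoon→Tanaka, Thu evening→Priya.
Total: 20 + 28 + 16 + 28 + 20 + 20 + 16 + 22 + 28 + 22 = £220.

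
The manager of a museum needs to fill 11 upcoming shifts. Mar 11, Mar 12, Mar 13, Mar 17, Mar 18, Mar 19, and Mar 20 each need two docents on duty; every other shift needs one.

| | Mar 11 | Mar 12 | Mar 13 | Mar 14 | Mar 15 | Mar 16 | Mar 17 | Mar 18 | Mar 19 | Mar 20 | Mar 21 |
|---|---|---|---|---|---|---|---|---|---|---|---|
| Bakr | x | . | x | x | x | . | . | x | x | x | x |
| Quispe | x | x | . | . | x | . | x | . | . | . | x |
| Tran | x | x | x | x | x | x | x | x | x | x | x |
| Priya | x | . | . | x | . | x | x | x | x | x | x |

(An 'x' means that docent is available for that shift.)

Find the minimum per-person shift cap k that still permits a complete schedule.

5

With 4 docents and 18 worker-slots to fill, someone must work at least ⌈18/4⌉ = 5 shifts, so k ≥ 5.
k = 5 works: Mar 11→Quispe+Priya, Mar 12→Quispe+Tran, Mar 13→Bakr+Tran, Mar 14→Bakr, Mar 15→Bakr, Mar 16→Tran, Mar 17→Quispe+Tran, Mar 18→Bakr+Priya, Mar 19→Bakr+Priya, Mar 20→Tran+Priya, Mar 21→Quispe.
Loads: Bakr 5, Quispe 4, Tran 5, Priya 4 — all ≤ 5.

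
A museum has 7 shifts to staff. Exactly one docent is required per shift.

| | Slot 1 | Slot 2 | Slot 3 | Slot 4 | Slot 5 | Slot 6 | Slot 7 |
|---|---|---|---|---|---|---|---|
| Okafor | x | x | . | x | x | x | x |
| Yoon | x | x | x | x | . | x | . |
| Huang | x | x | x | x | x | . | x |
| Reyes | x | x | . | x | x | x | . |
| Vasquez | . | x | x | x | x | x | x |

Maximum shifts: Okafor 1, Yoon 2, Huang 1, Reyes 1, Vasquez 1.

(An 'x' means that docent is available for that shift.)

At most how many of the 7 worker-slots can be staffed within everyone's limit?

6

Total capacity across all docents is 1+2+1+1+1 = 6, and 7 slots are needed, so at most 6 can be filled.
An assignment achieving 6: Slot 1→Yoon, Slot 2→Vasquez, Slot 3→Yoon, Slot 5→Huang, Slot 6→Reyes, Slot 7→Okafor.
Loads: Okafor 1/1, Yoon 2/2, Huang 1/1, Reyes 1/1, Vasquez 1/1.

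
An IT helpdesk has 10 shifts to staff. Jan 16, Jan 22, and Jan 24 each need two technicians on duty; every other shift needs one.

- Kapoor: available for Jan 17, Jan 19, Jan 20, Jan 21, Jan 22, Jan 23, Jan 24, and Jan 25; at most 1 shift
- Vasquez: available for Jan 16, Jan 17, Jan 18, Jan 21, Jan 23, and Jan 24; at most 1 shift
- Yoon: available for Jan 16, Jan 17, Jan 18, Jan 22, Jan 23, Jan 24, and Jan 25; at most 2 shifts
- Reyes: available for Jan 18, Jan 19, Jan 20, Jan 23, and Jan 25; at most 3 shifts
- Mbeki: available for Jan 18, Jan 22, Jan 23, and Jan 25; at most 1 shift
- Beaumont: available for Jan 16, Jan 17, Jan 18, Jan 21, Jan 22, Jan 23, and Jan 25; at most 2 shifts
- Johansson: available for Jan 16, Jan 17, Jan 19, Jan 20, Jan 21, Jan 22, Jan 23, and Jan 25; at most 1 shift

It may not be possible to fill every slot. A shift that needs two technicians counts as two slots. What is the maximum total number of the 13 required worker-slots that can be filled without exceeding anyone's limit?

11

Total capacity across all technicians is 1+1+2+3+1+2+1 = 11, and 13 slots are needed, so at most 11 can be filled.
An assignment achieving 11: Jan 16→Yoon+Beaumont, Jan 17→Johansson, Jan 18→Reyes, Jan 19→Kapoor, Jan 20→Reyes, Jan 21→Beaumont, Jan 22→Mbeki, Jan 24→Vasquez+Yoon, Jan 25→Reyes.
Loads: Kapoor 1/1, Vasquez 1/1, Yoon 2/2, Reyes 3/3, Mbeki 1/1, Beaumont 2/2, Johansson 1/1.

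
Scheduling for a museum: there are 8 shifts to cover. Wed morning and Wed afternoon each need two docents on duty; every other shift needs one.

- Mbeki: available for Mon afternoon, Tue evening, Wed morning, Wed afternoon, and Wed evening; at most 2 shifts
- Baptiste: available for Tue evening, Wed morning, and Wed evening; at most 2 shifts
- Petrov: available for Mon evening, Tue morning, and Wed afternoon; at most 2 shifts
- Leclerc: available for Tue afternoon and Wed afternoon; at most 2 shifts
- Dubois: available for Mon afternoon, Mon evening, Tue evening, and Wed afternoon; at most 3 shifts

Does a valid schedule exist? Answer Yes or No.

Yes

Tue morning can only be covered by Petrov, so that assignment is forced.
Tue afternoon can only be covered by Leclerc, so that assignment is forced.
Wed morning can only be covered by Mbeki and Baptiste, so that assignment is forced.
One valid schedule: Mon afternoon→Mbeki, Mon evening→Petrov, Tue morning→Petrov, Tue afternoon→Leclerc, Tue evening→Dubois, Wed morning→Mbeki+Baptiste, Wed afternoon→Leclerc+Dubois, Wed evening→Baptiste.
Loads: Mbeki 2/2, Baptiste 2/2, Petrov 2/2, Leclerc 2/2, Dubois 2/3 — all within limits.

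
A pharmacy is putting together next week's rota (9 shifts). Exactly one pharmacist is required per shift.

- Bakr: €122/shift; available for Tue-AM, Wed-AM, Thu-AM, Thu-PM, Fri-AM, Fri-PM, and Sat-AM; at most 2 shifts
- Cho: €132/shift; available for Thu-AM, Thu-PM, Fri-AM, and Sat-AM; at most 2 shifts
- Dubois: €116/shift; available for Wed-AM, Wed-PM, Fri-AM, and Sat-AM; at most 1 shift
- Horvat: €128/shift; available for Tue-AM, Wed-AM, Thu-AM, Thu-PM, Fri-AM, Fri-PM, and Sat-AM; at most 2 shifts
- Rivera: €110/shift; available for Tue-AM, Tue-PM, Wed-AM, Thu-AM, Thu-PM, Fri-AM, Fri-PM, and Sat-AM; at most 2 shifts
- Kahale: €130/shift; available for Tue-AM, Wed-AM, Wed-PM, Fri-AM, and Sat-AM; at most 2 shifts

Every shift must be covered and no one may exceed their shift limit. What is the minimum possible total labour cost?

Tue-PM can only be covered by Rivera, so that assignment is forced.
Picking the cheapest available pharmacist for each shift independently would cost €996, but that ignores the shift limits.
An optimal schedule: Tue-AM→Bakr, Tue-PM→Rivera, Wed-AM→Horvat, Wed-PM→Dubois, Thu-AM→Bakr, Thu-PM→Horvat, Fri-AM→Kahale, Fri-PM→Rivera, Sat-AM→Kahale.
Total: 122 + 110 + 128 + 116 + 122 + 128 + 130 + 110 + 130 = €1096.

€1096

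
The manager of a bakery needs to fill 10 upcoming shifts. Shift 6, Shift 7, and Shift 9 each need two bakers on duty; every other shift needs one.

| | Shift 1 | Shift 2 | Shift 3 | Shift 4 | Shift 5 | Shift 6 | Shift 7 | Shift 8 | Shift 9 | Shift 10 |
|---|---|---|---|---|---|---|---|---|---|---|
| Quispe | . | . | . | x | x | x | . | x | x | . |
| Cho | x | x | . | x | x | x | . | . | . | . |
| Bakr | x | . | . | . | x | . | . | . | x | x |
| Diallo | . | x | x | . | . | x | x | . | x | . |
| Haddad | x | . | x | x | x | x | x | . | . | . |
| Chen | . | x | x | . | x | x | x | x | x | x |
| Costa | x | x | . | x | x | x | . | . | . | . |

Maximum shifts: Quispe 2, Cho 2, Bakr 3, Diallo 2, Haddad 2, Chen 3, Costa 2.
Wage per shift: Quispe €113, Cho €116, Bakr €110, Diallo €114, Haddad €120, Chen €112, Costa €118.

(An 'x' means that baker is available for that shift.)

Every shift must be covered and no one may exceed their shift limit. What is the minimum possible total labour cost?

Picking the cheapest available baker for each shift independently would cost €1452, but that ignores the shift limits.
An optimal schedule: Shift 1→Bakr, Shift 2→Diallo, Shift 3→Chen, Shift 4→Quispe, Shift 5→Cho, Shift 6→Cho+Costa, Shift 7→Chen+Diallo, Shift 8→Chen, Shift 9→Bakr+Quispe, Shift 10→Bakr.
Total: 110 + 114 + 112 + 113 + 116 + 116 + 118 + 112 + 114 + 112 + 110 + 113 + 110 = €1470.

€1470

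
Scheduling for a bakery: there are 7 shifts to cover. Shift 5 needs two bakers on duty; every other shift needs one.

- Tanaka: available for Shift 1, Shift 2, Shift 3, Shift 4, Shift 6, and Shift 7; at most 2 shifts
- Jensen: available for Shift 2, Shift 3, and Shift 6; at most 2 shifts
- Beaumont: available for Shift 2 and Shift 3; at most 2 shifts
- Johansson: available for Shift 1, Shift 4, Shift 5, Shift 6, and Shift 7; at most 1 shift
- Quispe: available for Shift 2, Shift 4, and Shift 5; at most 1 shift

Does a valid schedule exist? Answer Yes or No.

Total capacity is 8 and 8 slots are needed, so capacity alone doesn't rule it out.
Shifts {Shift 1, Shift 4, Shift 5, Shift 7} need 5 worker-slots in total, but the bakers available for any of those shifts (Tanaka, Johansson, and Quispe) can supply at most 4 among them. So no valid schedule exists.

No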